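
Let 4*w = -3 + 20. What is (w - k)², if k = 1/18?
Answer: 22801/1296 ≈ 17.593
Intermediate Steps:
k = 1/18 ≈ 0.055556
w = 17/4 (w = (-3 + 20)/4 = (¼)*17 = 17/4 ≈ 4.2500)
(w - k)² = (17/4 - 1*1/18)² = (17/4 - 1/18)² = (151/36)² = 22801/1296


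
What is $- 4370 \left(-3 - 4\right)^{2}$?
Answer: $-214130$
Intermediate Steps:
$- 4370 \left(-3 - 4\right)^{2} = - 4370 \left(-7\right)^{2} = \left(-4370\right) 49 = -214130$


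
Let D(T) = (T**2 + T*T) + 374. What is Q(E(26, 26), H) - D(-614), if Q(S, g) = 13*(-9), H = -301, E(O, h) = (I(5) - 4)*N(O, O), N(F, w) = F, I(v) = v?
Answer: -754483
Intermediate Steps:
D(T) = 374 + 2*T**2 (D(T) = (T**2 + T**2) + 374 = 2*T**2 + 374 = 374 + 2*T**2)
E(O, h) = O (E(O, h) = (5 - 4)*O = 1*O = O)
Q(S, g) = -117
Q(E(26, 26), H) - D(-614) = -117 - (374 + 2*(-614)**2) = -117 - (374 + 2*376996) = -117 - (374 + 753992) = -117 - 1*754366 = -117 - 754366 = -754483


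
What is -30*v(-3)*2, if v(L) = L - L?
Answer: 0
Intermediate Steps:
v(L) = 0
-30*v(-3)*2 = -30*0*2 = 0*2 = 0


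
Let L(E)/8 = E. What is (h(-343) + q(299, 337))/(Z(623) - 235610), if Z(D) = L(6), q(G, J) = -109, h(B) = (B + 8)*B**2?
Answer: 19706262/117781 ≈ 167.31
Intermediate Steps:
h(B) = B**2*(8 + B) (h(B) = (8 + B)*B**2 = B**2*(8 + B))
L(E) = 8*E
Z(D) = 48 (Z(D) = 8*6 = 48)
(h(-343) + q(299, 337))/(Z(623) - 235610) = ((-343)**2*(8 - 343) - 109)/(48 - 235610) = (117649*(-335) - 109)/(-235562) = (-39412415 - 109)*(-1/235562) = -39412524*(-1/235562) = 19706262/117781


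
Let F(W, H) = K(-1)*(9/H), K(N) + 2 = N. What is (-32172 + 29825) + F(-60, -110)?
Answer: -258143/110 ≈ -2346.8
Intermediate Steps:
K(N) = -2 + N
F(W, H) = -27/H (F(W, H) = (-2 - 1)*(9/H) = -27/H)
(-32172 + 29825) + F(-60, -110) = (-32172 + 29825) - 27/(-110) = -2347 - 27*(-1/110) = -2347 + 27/110 = -258143/110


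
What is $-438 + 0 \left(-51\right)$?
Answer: $-438$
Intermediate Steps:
$-438 + 0 \left(-51\right) = -438 + 0 = -438$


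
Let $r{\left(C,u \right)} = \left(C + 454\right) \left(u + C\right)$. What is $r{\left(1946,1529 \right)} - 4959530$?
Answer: $3380470$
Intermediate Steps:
$r{\left(C,u \right)} = \left(454 + C\right) \left(C + u\right)$
$r{\left(1946,1529 \right)} - 4959530 = \left(1946^{2} + 454 \cdot 1946 + 454 \cdot 1529 + 1946 \cdot 1529\right) - 4959530 = \left(3786916 + 883484 + 694166 + 2975434\right) - 4959530 = 8340000 - 4959530 = 3380470$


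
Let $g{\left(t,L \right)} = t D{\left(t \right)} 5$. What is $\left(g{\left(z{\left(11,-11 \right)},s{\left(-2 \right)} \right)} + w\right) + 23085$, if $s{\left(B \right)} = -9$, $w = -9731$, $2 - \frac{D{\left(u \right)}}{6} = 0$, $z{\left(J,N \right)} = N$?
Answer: $12694$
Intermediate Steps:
$D{\left(u \right)} = 12$ ($D{\left(u \right)} = 12 - 0 = 12 + 0 = 12$)
$g{\left(t,L \right)} = 60 t$ ($g{\left(t,L \right)} = t 12 \cdot 5 = 12 t 5 = 60 t$)
$\left(g{\left(z{\left(11,-11 \right)},s{\left(-2 \right)} \right)} + w\right) + 23085 = \left(60 \left(-11\right) - 9731\right) + 23085 = \left(-660 - 9731\right) + 23085 = -10391 + 23085 = 12694$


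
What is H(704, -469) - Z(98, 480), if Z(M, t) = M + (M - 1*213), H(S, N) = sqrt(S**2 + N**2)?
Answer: 17 + sqrt(715577) ≈ 862.92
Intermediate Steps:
H(S, N) = sqrt(N**2 + S**2)
Z(M, t) = -213 + 2*M (Z(M, t) = M + (M - 213) = M + (-213 + M) = -213 + 2*M)
H(704, -469) - Z(98, 480) = sqrt((-469)**2 + 704**2) - (-213 + 2*98) = sqrt(219961 + 495616) - (-213 + 196) = sqrt(715577) - 1*(-17) = sqrt(715577) + 17 = 17 + sqrt(715577)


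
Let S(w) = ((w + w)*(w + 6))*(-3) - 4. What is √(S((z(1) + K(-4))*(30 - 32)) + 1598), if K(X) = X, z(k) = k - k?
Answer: √922 ≈ 30.364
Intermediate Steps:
z(k) = 0
S(w) = -4 - 6*w*(6 + w) (S(w) = ((2*w)*(6 + w))*(-3) - 4 = (2*w*(6 + w))*(-3) - 4 = -6*w*(6 + w) - 4 = -4 - 6*w*(6 + w))
√(S((z(1) + K(-4))*(30 - 32)) + 1598) = √((-4 - 36*(0 - 4)*(30 - 32) - 6*(0 - 4)²*(30 - 32)²) + 1598) = √((-4 - (-144)*(-2) - 6*(-4*(-2))²) + 1598) = √((-4 - 36*8 - 6*8²) + 1598) = √((-4 - 288 - 6*64) + 1598) = √((-4 - 288 - 384) + 1598) = √(-676 + 1598) = √922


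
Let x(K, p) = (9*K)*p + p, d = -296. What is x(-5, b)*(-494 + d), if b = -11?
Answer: -382360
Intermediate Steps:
x(K, p) = p + 9*K*p (x(K, p) = 9*K*p + p = p + 9*K*p)
x(-5, b)*(-494 + d) = (-11*(1 + 9*(-5)))*(-494 - 296) = -11*(1 - 45)*(-790) = -11*(-44)*(-790) = 484*(-790) = -382360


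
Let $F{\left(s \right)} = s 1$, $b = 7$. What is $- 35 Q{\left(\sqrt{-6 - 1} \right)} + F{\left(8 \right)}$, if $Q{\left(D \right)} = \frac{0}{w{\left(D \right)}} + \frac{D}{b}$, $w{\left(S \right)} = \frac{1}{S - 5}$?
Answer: $8 - 5 i \sqrt{7} \approx 8.0 - 13.229 i$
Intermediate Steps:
$w{\left(S \right)} = \frac{1}{-5 + S}$
$Q{\left(D \right)} = \frac{D}{7}$ ($Q{\left(D \right)} = \frac{0}{\frac{1}{-5 + D}} + \frac{D}{7} = 0 \left(-5 + D\right) + D \frac{1}{7} = 0 + \frac{D}{7} = \frac{D}{7}$)
$F{\left(s \right)} = s$
$- 35 Q{\left(\sqrt{-6 - 1} \right)} + F{\left(8 \right)} = - 35 \frac{\sqrt{-6 - 1}}{7} + 8 = - 35 \frac{\sqrt{-7}}{7} + 8 = - 35 \frac{i \sqrt{7}}{7} + 8 = - 5 i \sqrt{7} + 8 = 8 - 5 i \sqrt{7}$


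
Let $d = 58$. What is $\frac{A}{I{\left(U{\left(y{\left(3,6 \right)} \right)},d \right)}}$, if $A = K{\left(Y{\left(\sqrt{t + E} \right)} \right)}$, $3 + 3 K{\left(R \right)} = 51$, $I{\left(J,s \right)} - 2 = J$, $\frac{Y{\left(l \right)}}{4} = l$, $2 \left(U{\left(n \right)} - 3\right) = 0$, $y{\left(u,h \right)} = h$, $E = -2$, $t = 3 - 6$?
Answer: $\frac{16}{5} \approx 3.2$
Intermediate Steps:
$t = -3$ ($t = 3 - 6 = -3$)
$U{\left(n \right)} = 3$ ($U{\left(n \right)} = 3 + \frac{1}{2} \cdot 0 = 3 + 0 = 3$)
$Y{\left(l \right)} = 4 l$
$I{\left(J,s \right)} = 2 + J$
$K{\left(R \right)} = 16$ ($K{\left(R \right)} = -1 + \frac{1}{3} \cdot 51 = -1 + 17 = 16$)
$A = 16$
$\frac{A}{I{\left(U{\left(y{\left(3,6 \right)} \right)},d \right)}} = \frac{16}{2 + 3} = \frac{16}{5}$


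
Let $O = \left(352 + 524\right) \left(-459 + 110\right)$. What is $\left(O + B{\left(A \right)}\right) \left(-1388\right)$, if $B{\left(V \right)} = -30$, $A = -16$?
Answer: $424386552$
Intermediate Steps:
$O = -305724$ ($O = 876 \left(-349\right) = -305724$)
$\left(O + B{\left(A \right)}\right) \left(-1388\right) = \left(-305724 - 30\right) \left(-1388\right) = \left(-305754\right) \left(-1388\right) = 424386552$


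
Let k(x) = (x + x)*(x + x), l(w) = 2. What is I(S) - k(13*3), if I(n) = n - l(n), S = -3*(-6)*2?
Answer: -6050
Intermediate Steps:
S = 36 (S = 18*2 = 36)
I(n) = -2 + n (I(n) = n - 1*2 = n - 2 = -2 + n)
k(x) = 4*x² (k(x) = (2*x)*(2*x) = 4*x²)
I(S) - k(13*3) = (-2 + 36) - 4*(13*3)² = 34 - 4*39² = 34 - 4*1521 = 34 - 1*6084 = 34 - 6084 = -6050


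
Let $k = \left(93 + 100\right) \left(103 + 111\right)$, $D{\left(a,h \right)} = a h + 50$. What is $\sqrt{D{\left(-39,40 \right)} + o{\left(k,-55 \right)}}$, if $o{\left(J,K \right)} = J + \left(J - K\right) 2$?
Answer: $\sqrt{122506} \approx 350.01$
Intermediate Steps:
$D{\left(a,h \right)} = 50 + a h$
$k = 41302$ ($k = 193 \cdot 214 = 41302$)
$o{\left(J,K \right)} = - 2 K + 3 J$ ($o{\left(J,K \right)} = J + \left(- 2 K + 2 J\right) = - 2 K + 3 J$)
$\sqrt{D{\left(-39,40 \right)} + o{\left(k,-55 \right)}} = \sqrt{\left(50 - 1560\right) + \left(\left(-2\right) \left(-55\right) + 3 \cdot 41302\right)} = \sqrt{\left(50 - 1560\right) + \left(110 + 123906\right)} = \sqrt{-1510 + 124016} = \sqrt{122506}$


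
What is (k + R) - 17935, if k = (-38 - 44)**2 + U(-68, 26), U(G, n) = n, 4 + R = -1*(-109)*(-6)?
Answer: -11843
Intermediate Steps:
R = -658 (R = -4 - 1*(-109)*(-6) = -4 + 109*(-6) = -4 - 654 = -658)
k = 6750 (k = (-38 - 44)**2 + 26 = (-82)**2 + 26 = 6724 + 26 = 6750)
(k + R) - 17935 = (6750 - 658) - 17935 = 6092 - 17935 = -11843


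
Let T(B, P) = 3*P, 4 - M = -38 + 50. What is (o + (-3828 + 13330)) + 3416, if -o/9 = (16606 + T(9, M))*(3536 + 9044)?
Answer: -1877401122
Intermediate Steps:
M = -8 (M = 4 - (-38 + 50) = 4 - 1*12 = 4 - 12 = -8)
o = -1877414040 (o = -9*(16606 + 3*(-8))*(3536 + 9044) = -9*(16606 - 24)*12580 = -149238*12580 = -9*208601560 = -1877414040)
(o + (-3828 + 13330)) + 3416 = (-1877414040 + (-3828 + 13330)) + 3416 = (-1877414040 + 9502) + 3416 = -1877404538 + 3416 = -1877401122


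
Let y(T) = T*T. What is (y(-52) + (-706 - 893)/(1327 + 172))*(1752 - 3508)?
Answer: -7114779932/1499 ≈ -4.7464e+6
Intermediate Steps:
y(T) = T**2
(y(-52) + (-706 - 893)/(1327 + 172))*(1752 - 3508) = ((-52)**2 + (-706 - 893)/(1327 + 172))*(1752 - 3508) = (2704 - 1599/1499)*(-1756) = (4051697/1499)*(-1756) = -7114779932/1499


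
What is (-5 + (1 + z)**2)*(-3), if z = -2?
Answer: 12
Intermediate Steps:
(-5 + (1 + z)**2)*(-3) = (-5 + (1 - 2)**2)*(-3) = (-5 + (-1)**2)*(-3) = (-5 + 1)*(-3) = -4*(-3) = 12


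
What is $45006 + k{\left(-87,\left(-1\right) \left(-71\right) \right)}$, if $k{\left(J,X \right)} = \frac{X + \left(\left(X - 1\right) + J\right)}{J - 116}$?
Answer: $\frac{9136164}{203} \approx 45006.0$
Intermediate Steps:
$k{\left(J,X \right)} = \frac{-1 + J + 2 X}{-116 + J}$ ($k{\left(J,X \right)} = \frac{X + \left(\left(-1 + X\right) + J\right)}{-116 + J} = \frac{X + \left(-1 + J + X\right)}{-116 + J} = \frac{-1 + J + 2 X}{-116 + J}$)
$45006 + k{\left(-87,\left(-1\right) \left(-71\right) \right)} = 45006 + \frac{-1 - 87 + 2 \left(\left(-1\right) \left(-71\right)\right)}{-116 - 87} = 45006 + \frac{-1 - 87 + 2 \cdot 71}{-203} = 45006 - \frac{-1 - 87 + 142}{203} = 45006 - \frac{54}{203} = \frac{9136164}{203}$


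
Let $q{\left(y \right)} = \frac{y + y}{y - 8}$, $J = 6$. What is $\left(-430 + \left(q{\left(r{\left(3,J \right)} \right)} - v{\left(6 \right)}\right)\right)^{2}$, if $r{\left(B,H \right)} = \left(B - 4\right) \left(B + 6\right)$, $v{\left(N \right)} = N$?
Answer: $\frac{54671236}{289} \approx 1.8917 \cdot 10^{5}$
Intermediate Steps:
$r{\left(B,H \right)} = \left(-4 + B\right) \left(6 + B\right)$
$q{\left(y \right)} = \frac{2 y}{-8 + y}$
$\left(-430 + \left(q{\left(r{\left(3,J \right)} \right)} - v{\left(6 \right)}\right)\right)^{2} = \left(-430 - \left(6 - \frac{2 \left(-24 + 3^{2} + 2 \cdot 3\right)}{-8 + \left(-24 + 3^{2} + 2 \cdot 3\right)}\right)\right)^{2} = \left(-430 - \left(6 - \frac{2 \left(-24 + 9 + 6\right)}{-8 + \left(-24 + 9 + 6\right)}\right)\right)^{2} = \left(-430 - \left(6 + \frac{18}{-8 - 9}\right)\right)^{2} = \left(-430 - \left(6 + \frac{18}{-17}\right)\right)^{2} = \left(-430 - \left(6 + 18 \left(- \frac{1}{17}\right)\right)\right)^{2} = \left(-430 + \left(\frac{18}{17} - 6\right)\right)^{2} = \left(-430 - \frac{84}{17}\right)^{2} = \left(- \frac{7394}{17}\right)^{2} = \frac{54671236}{289}$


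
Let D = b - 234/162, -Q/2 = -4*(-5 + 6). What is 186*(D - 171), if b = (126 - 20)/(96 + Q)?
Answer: -2487037/78 ≈ -31885.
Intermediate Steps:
Q = 8 (Q = -(-8)*(-5 + 6) = -(-8) = -2*(-4) = 8)
b = 53/52 (b = (126 - 20)/(96 + 8) = 106/104 = 106*(1/104) = 53/52 ≈ 1.0192)
D = -199/468 (D = 53/52 - 234/162 = 53/52 - 1*13/9 = 53/52 - 13/9 = -199/468 ≈ -0.42521)
186*(D - 171) = 186*(-199/468 - 171) = 186*(-80227/468) = -2487037/78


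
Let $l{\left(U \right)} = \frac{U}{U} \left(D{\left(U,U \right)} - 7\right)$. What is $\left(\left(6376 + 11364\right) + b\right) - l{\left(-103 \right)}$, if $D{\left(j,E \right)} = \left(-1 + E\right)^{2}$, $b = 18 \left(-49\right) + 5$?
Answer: $6054$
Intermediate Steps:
$b = -877$ ($b = -882 + 5 = -877$)
$l{\left(U \right)} = -7 + \left(-1 + U\right)^{2}$ ($l{\left(U \right)} = \frac{U}{U} \left(\left(-1 + U\right)^{2} - 7\right) = 1 \left(-7 + \left(-1 + U\right)^{2}\right) = -7 + \left(-1 + U\right)^{2}$)
$\left(\left(6376 + 11364\right) + b\right) - l{\left(-103 \right)} = \left(\left(6376 + 11364\right) - 877\right) - \left(-7 + \left(-1 - 103\right)^{2}\right) = \left(17740 - 877\right) - \left(-7 + \left(-104\right)^{2}\right) = 16863 - \left(-7 + 10816\right) = 16863 - 10809 = 6054$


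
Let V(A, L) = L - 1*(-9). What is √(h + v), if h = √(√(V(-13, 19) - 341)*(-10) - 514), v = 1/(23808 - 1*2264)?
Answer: √(5386 + 116035984*√2*√(-257 - 5*I*√313))/10772 ≈ 3.6852 - 3.12*I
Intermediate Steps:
V(A, L) = 9 + L (V(A, L) = L + 9 = 9 + L)
v = 1/21544 (v = 1/(23808 - 2264) = 1/21544 ≈ 4.6417e-5)
h = √(-514 - 10*I*√313) (h = √(√((9 + 19) - 341)*(-10) - 514) = √(√(28 - 341)*(-10) - 514) = √(√(-313)*(-10) - 514) = √((I*√313)*(-10) - 514) = √(-10*I*√313 - 514) = √(-514 - 10*I*√313) ≈ 3.8468 - 22.996*I)
√(h + v) = √(√(-514 - 10*I*√313) + 1/21544) = √(1/21544 + √(-514 - 10*I*√313))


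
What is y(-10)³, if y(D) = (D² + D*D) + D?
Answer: 6859000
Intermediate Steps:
y(D) = D + 2*D² (y(D) = (D² + D²) + D = 2*D² + D = D + 2*D²)
y(-10)³ = (-10*(1 + 2*(-10)))³ = (-10*(1 - 20))³ = (-10*(-19))³ = 190³ = 6859000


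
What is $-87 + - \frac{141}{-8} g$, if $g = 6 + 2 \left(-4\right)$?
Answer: $- \frac{489}{4} \approx -122.25$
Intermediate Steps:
$g = -2$ ($g = 6 - 8 = -2$)
$-87 + - \frac{141}{-8} g = -87 + - \frac{141}{-8} \left(-2\right) = -87 + \left(-141\right) \left(- \frac{1}{8}\right) \left(-2\right) = -87 + \frac{141}{8} \left(-2\right) = -87 - \frac{141}{4} = - \frac{489}{4}$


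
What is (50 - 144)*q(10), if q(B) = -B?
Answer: 940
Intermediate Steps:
(50 - 144)*q(10) = (50 - 144)*(-1*10) = -94*(-10) = 940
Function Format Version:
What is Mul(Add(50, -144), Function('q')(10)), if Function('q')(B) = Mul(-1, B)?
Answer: 940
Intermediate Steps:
Mul(Add(50, -144), Function('q')(10)) = Mul(Add(50, -144), Mul(-1, 10)) = Mul(-94, -10) = 940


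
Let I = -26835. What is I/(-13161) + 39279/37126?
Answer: 504409043/162871762 ≈ 3.0970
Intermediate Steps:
I/(-13161) + 39279/37126 = -26835/(-13161) + 39279/37126 = -26835*(-1/13161) + 39279*(1/37126) = 8945/4387 + 39279/37126 = 504409043/162871762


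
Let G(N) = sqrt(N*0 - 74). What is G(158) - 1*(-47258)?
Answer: 47258 + I*sqrt(74) ≈ 47258.0 + 8.6023*I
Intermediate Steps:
G(N) = I*sqrt(74) (G(N) = sqrt(0 - 74) = sqrt(-74) = I*sqrt(74))
G(158) - 1*(-47258) = I*sqrt(74) - 1*(-47258) = I*sqrt(74) + 47258 = 47258 + I*sqrt(74)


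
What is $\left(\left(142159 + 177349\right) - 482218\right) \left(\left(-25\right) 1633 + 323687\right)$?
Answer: $-46024476020$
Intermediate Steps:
$\left(\left(142159 + 177349\right) - 482218\right) \left(\left(-25\right) 1633 + 323687\right) = \left(319508 - 482218\right) \left(-40825 + 323687\right) = \left(-162710\right) 282862 = -46024476020$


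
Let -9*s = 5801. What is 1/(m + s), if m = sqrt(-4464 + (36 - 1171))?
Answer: -52209/34105120 - 81*I*sqrt(5599)/34105120 ≈ -0.0015308 - 0.00017771*I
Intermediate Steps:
s = -5801/9 (s = -1/9*5801 = -5801/9 ≈ -644.56)
m = I*sqrt(5599) (m = sqrt(-4464 - 1135) = sqrt(-5599) = I*sqrt(5599) ≈ 74.826*I)
1/(m + s) = 1/(I*sqrt(5599) - 5801/9) = 1/(-5801/9 + I*sqrt(5599))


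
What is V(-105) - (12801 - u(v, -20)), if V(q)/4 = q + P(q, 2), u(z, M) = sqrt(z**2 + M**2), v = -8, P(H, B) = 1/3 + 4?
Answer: -39611/3 + 4*sqrt(29) ≈ -13182.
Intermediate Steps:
P(H, B) = 13/3 (P(H, B) = 1/3 + 4 = 13/3)
u(z, M) = sqrt(M**2 + z**2)
V(q) = 52/3 + 4*q (V(q) = 4*(q + 13/3) = 4*(13/3 + q) = 52/3 + 4*q)
V(-105) - (12801 - u(v, -20)) = (52/3 + 4*(-105)) - (12801 - sqrt((-20)**2 + (-8)**2)) = (52/3 - 420) - (12801 - sqrt(400 + 64)) = -1208/3 - (12801 - sqrt(464)) = -1208/3 - (12801 - 4*sqrt(29)) = -1208/3 + (-12801 + 4*sqrt(29)) = -39611/3 + 4*sqrt(29)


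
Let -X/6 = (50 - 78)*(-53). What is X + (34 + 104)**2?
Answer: 10140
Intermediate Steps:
X = -8904 (X = -6*(50 - 78)*(-53) = -(-168)*(-53) = -6*1484 = -8904)
X + (34 + 104)**2 = -8904 + (34 + 104)**2 = -8904 + 138**2 = -8904 + 19044 = 10140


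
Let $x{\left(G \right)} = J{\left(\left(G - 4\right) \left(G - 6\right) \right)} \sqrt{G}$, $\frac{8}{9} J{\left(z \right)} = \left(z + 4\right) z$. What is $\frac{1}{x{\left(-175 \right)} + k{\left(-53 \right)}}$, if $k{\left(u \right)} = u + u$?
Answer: $- \frac{6784}{15622722579814593606679} - \frac{377936926920 i \sqrt{7}}{15622722579814593606679} \approx -4.3424 \cdot 10^{-19} - 6.4005 \cdot 10^{-11} i$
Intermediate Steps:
$J{\left(z \right)} = \frac{9 z \left(4 + z\right)}{8}$ ($J{\left(z \right)} = \frac{9 \left(z + 4\right) z}{8} = \frac{9 \left(4 + z\right) z}{8} = \frac{9 z \left(4 + z\right)}{8}$)
$x{\left(G \right)} = \frac{9 \sqrt{G} \left(-6 + G\right) \left(-4 + G\right) \left(4 + \left(-6 + G\right) \left(-4 + G\right)\right)}{8}$ ($x{\left(G \right)} = \frac{9 \left(G - 4\right) \left(G - 6\right) \left(4 + \left(G - 4\right) \left(G - 6\right)\right)}{8} \sqrt{G} = \frac{9 \left(-4 + G\right) \left(-6 + G\right) \left(4 + \left(-4 + G\right) \left(-6 + G\right)\right)}{8} \sqrt{G} = \frac{9 \left(-6 + G\right) \left(-4 + G\right) \left(4 + \left(-6 + G\right) \left(-4 + G\right)\right)}{8} \sqrt{G} = \frac{9 \sqrt{G} \left(-6 + G\right) \left(-4 + G\right) \left(4 + \left(-6 + G\right) \left(-4 + G\right)\right)}{8}$)
$k{\left(u \right)} = 2 u$
$\frac{1}{x{\left(-175 \right)} + k{\left(-53 \right)}} = \frac{1}{\frac{9 \sqrt{-175} \left(24 + \left(-175\right)^{2} - -1750\right) \left(28 + \left(-175\right)^{2} - -1750\right)}{8} + 2 \left(-53\right)} = \frac{1}{\frac{9 \cdot 5 i \sqrt{7} \left(24 + 30625 + 1750\right) \left(28 + 30625 + 1750\right)}{8} - 106} = \frac{1}{\frac{9}{8} \cdot 5 i \sqrt{7} \cdot 32399 \cdot 32403 - 106} = \frac{1}{\frac{47242115865 i \sqrt{7}}{8} - 106} = \frac{1}{-106 + \frac{47242115865 i \sqrt{7}}{8}}$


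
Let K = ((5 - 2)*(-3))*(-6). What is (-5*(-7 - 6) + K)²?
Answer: 14161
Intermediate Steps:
K = 54 (K = (3*(-3))*(-6) = -9*(-6) = 54)
(-5*(-7 - 6) + K)² = (-5*(-7 - 6) + 54)² = (-5*(-13) + 54)² = (65 + 54)² = 119² = 14161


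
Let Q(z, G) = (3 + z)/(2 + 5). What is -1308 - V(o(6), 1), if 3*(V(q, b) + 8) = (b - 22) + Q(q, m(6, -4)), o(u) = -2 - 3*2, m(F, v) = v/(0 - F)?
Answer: -27148/21 ≈ -1292.8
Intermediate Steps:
m(F, v) = -v/F (m(F, v) = v/((-F)) = v*(-1/F) = -v/F)
Q(z, G) = 3/7 + z/7 (Q(z, G) = (3 + z)/7 = (3 + z)*(⅐) = 3/7 + z/7)
o(u) = -8 (o(u) = -2 - 6 = -8)
V(q, b) = -319/21 + b/3 + q/21 (V(q, b) = -8 + ((b - 22) + (3/7 + q/7))/3 = -8 + ((-22 + b) + (3/7 + q/7))/3 = -8 + (-151/7 + b + q/7)/3 = -8 + (-151/21 + b/3 + q/21) = -319/21 + b/3 + q/21)
-1308 - V(o(6), 1) = -1308 - (-319/21 + (⅓)*1 + (1/21)*(-8)) = -1308 - (-319/21 + ⅓ - 8/21) = -1308 - 1*(-320/21) = -1308 + 320/21 = -27148/21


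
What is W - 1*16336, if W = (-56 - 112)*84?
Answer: -30448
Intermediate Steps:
W = -14112 (W = -168*84 = -14112)
W - 1*16336 = -14112 - 1*16336 = -14112 - 16336 = -30448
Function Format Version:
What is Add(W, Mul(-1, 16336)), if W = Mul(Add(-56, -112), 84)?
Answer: -30448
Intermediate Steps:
W = -14112 (W = Mul(-168, 84) = -14112)
Add(W, Mul(-1, 16336)) = Add(-14112, Mul(-1, 16336)) = Add(-14112, -16336) = -30448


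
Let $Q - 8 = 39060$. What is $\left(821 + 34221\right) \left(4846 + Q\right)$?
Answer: $1538834388$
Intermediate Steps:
$Q = 39068$ ($Q = 8 + 39060 = 39068$)
$\left(821 + 34221\right) \left(4846 + Q\right) = \left(821 + 34221\right) \left(4846 + 39068\right) = 35042 \cdot 43914 = 1538834388$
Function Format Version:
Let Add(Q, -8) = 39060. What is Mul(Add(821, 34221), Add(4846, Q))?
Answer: 1538834388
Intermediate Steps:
Q = 39068 (Q = Add(8, 39060) = 39068)
Mul(Add(821, 34221), Add(4846, Q)) = Mul(Add(821, 34221), Add(4846, 39068)) = Mul(35042, 43914) = 1538834388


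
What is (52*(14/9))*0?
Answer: 0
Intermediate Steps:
(52*(14/9))*0 = (728/9)*0 = 0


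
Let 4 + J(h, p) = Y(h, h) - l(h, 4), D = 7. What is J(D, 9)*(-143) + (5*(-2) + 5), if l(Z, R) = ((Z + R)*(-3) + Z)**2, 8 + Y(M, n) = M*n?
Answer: 91372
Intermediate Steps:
Y(M, n) = -8 + M*n
l(Z, R) = (-3*R - 2*Z)**2 (l(Z, R) = ((R + Z)*(-3) + Z)**2 = ((-3*R - 3*Z) + Z)**2 = (-3*R - 2*Z)**2)
J(h, p) = -12 + h**2 - (12 + 2*h)**2 (J(h, p) = -4 + ((-8 + h*h) - (2*h + 3*4)**2) = -4 + ((-8 + h**2) - (2*h + 12)**2) = -4 + ((-8 + h**2) - (12 + 2*h)**2) = -4 + (-8 + h**2 - (12 + 2*h)**2) = -12 + h**2 - (12 + 2*h)**2)
J(D, 9)*(-143) + (5*(-2) + 5) = (-12 + 7**2 - 4*(6 + 7)**2)*(-143) + (5*(-2) + 5) = (-12 + 49 - 4*13**2)*(-143) + (-10 + 5) = (-12 + 49 - 4*169)*(-143) - 5 = (-12 + 49 - 676)*(-143) - 5 = -639*(-143) - 5 = 91377 - 5 = 91372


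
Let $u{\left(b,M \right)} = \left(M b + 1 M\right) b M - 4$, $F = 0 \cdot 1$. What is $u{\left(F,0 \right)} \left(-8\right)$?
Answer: $32$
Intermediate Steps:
$F = 0$
$u{\left(b,M \right)} = -4 + M b \left(M + M b\right)$ ($u{\left(b,M \right)} = \left(M b + M\right) b M - 4 = \left(M + M b\right) b M - 4 = b \left(M + M b\right) M - 4 = M b \left(M + M b\right) - 4 = -4 + M b \left(M + M b\right)$)
$u{\left(F,0 \right)} \left(-8\right) = \left(-4 + 0 \cdot 0^{2} + 0^{2} \cdot 0^{2}\right) \left(-8\right) = \left(-4 + 0 \cdot 0 + 0 \cdot 0\right) \left(-8\right) = \left(-4 + 0 + 0\right) \left(-8\right) = \left(-4\right) \left(-8\right) = 32$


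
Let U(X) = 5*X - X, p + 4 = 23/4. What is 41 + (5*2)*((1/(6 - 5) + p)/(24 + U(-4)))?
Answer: 711/16 ≈ 44.438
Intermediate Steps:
p = 7/4 (p = -4 + 23/4 = 7/4 ≈ 1.7500)
U(X) = 4*X
41 + (5*2)*((1/(6 - 5) + p)/(24 + U(-4))) = 41 + (5*2)*((1/(6 - 5) + 7/4)/(24 + 4*(-4))) = 41 + 10*((1/1 + 7/4)/(24 - 16)) = 41 + 10*((1 + 7/4)/8) = 41 + 10*((11/4)*(⅛)) = 41 + 10*(11/32) = 41 + 55/16 = 711/16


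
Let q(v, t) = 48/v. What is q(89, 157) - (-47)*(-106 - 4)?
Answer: -460082/89 ≈ -5169.5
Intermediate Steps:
q(89, 157) - (-47)*(-106 - 4) = 48/89 - (-47)*(-106 - 4) = 48*(1/89) - (-47)*(-110) = 48/89 - 1*5170 = 48/89 - 5170 = -460082/89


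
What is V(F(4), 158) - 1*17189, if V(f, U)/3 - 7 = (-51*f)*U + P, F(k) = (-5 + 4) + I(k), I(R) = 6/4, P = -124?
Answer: -29627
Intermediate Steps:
I(R) = 3/2 (I(R) = 6*(1/4) = 3/2)
F(k) = 1/2 (F(k) = (-5 + 4) + 3/2 = -1 + 3/2 = 1/2)
V(f, U) = -351 - 153*U*f (V(f, U) = 21 + 3*((-51*f)*U - 124) = 21 + 3*(-51*U*f - 124) = 21 + 3*(-124 - 51*U*f) = 21 + (-372 - 153*U*f) = -351 - 153*U*f)
V(F(4), 158) - 1*17189 = (-351 - 153*158*1/2) - 1*17189 = (-351 - 12087) - 17189 = -12438 - 17189 = -29627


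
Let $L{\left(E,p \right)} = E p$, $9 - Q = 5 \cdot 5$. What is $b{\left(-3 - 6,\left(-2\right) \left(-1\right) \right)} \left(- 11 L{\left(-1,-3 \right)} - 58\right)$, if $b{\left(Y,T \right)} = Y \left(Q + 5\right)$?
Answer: $-9009$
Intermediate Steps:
$Q = -16$ ($Q = 9 - 5 \cdot 5 = 9 - 25 = -16$)
$b{\left(Y,T \right)} = - 11 Y$ ($b{\left(Y,T \right)} = Y \left(-16 + 5\right) = Y \left(-11\right) = - 11 Y$)
$b{\left(-3 - 6,\left(-2\right) \left(-1\right) \right)} \left(- 11 L{\left(-1,-3 \right)} - 58\right) = - 11 \left(-3 - 6\right) \left(- 11 \left(\left(-1\right) \left(-3\right)\right) - 58\right) = \left(-11\right) \left(-9\right) \left(\left(-11\right) 3 - 58\right) = 99 \left(-33 - 58\right) = 99 \left(-91\right) = -9009$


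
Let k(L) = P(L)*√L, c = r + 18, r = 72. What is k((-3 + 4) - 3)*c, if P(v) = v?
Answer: -180*I*√2 ≈ -254.56*I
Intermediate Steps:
c = 90 (c = 72 + 18 = 90)
k(L) = L^(3/2) (k(L) = L*√L = L^(3/2))
k((-3 + 4) - 3)*c = ((-3 + 4) - 3)^(3/2)*90 = (1 - 3)^(3/2)*90 = (-2)^(3/2)*90 = -2*I*√2*90 = -180*I*√2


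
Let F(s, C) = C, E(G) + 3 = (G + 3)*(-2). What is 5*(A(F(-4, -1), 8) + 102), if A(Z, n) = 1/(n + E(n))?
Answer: 8665/17 ≈ 509.71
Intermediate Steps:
E(G) = -9 - 2*G (E(G) = -3 + (G + 3)*(-2) = -3 + (3 + G)*(-2) = -3 + (-6 - 2*G) = -9 - 2*G)
A(Z, n) = 1/(-9 - n) (A(Z, n) = 1/(n + (-9 - 2*n)) = 1/(-9 - n))
5*(A(F(-4, -1), 8) + 102) = 5*(1/(-9 - 1*8) + 102) = 5*(1/(-9 - 8) + 102) = 5*(1/(-17) + 102) = 5*(-1/17 + 102) = 5*(1733/17) = 8665/17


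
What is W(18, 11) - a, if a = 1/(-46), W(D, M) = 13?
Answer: 599/46 ≈ 13.022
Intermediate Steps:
a = -1/46 ≈ -0.021739
W(18, 11) - a = 13 - 1*(-1/46) = 13 + 1/46 = 599/46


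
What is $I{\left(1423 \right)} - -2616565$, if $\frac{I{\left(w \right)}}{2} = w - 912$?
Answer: $2617587$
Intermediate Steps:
$I{\left(w \right)} = -1824 + 2 w$ ($I{\left(w \right)} = 2 \left(w - 912\right) = 2 \left(-912 + w\right) = -1824 + 2 w$)
$I{\left(1423 \right)} - -2616565 = \left(-1824 + 2 \cdot 1423\right) - -2616565 = \left(-1824 + 2846\right) + 2616565 = 1022 + 2616565 = 2617587$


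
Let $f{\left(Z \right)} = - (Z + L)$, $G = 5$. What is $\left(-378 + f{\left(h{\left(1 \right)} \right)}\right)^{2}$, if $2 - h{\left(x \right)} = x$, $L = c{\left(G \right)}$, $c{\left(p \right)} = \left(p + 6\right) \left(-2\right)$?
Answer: $127449$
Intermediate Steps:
$c{\left(p \right)} = -12 - 2 p$ ($c{\left(p \right)} = \left(6 + p\right) \left(-2\right) = -12 - 2 p$)
$L = -22$ ($L = -12 - 10 = -22$)
$h{\left(x \right)} = 2 - x$
$f{\left(Z \right)} = 22 - Z$ ($f{\left(Z \right)} = - (Z - 22) = - (-22 + Z) = 22 - Z$)
$\left(-378 + f{\left(h{\left(1 \right)} \right)}\right)^{2} = \left(-378 + \left(22 - \left(2 - 1\right)\right)\right)^{2} = \left(-378 + \left(22 - 1\right)\right)^{2} = \left(-378 + 21\right)^{2} = \left(-357\right)^{2} = 127449$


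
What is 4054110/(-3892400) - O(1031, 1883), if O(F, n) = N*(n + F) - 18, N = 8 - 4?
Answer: -4530380531/389240 ≈ -11639.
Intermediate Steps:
N = 4
O(F, n) = -18 + 4*F + 4*n (O(F, n) = 4*(n + F) - 18 = 4*(F + n) - 18 = (4*F + 4*n) - 18 = -18 + 4*F + 4*n)
4054110/(-3892400) - O(1031, 1883) = 4054110/(-3892400) - (-18 + 4*1031 + 4*1883) = 4054110*(-1/3892400) - (-18 + 4124 + 7532) = -405411/389240 - 1*11638 = -405411/389240 - 11638 = -4530380531/389240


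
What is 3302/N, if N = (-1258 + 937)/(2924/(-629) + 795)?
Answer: -96560386/11877 ≈ -8130.0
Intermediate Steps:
N = -11877/29243 (N = -321/(2924*(-1/629) + 795) = -321/(-172/37 + 795) = -321/29243/37 = -321*37/29243 = -11877/29243 ≈ -0.40615)
3302/N = 3302/(-11877/29243) = 3302*(-29243/11877) = -96560386/11877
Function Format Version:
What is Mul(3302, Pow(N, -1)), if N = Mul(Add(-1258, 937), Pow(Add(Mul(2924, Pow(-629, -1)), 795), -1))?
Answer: Rational(-96560386, 11877) ≈ -8130.0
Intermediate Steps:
N = Rational(-11877, 29243) (N = Mul(-321, Pow(Add(Mul(2924, Rational(-1, 629)), 795), -1)) = Mul(-321, Pow(Add(Rational(-172, 37), 795), -1)) = Mul(-321, Pow(Rational(29243, 37), -1)) = Mul(-321, Rational(37, 29243)) = Rational(-11877, 29243) ≈ -0.40615)
Mul(3302, Pow(N, -1)) = Mul(3302, Pow(Rational(-11877, 29243), -1)) = Mul(3302, Rational(-29243, 11877)) = Rational(-96560386, 11877)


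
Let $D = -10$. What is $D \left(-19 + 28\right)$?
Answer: $-90$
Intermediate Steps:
$D \left(-19 + 28\right) = - 10 \left(-19 + 28\right) = \left(-10\right) 9 = -90$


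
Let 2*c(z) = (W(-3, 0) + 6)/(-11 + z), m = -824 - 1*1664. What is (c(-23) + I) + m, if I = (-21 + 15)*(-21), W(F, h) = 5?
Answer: -160627/68 ≈ -2362.2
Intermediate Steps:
m = -2488 (m = -824 - 1664 = -2488)
c(z) = 11/(2*(-11 + z)) (c(z) = ((5 + 6)/(-11 + z))/2 = (11/(-11 + z))/2 = 11/(2*(-11 + z)))
I = 126 (I = -6*(-21) = 126)
(c(-23) + I) + m = (11/(2*(-11 - 23)) + 126) - 2488 = ((11/2)/(-34) + 126) - 2488 = ((11/2)*(-1/34) + 126) - 2488 = (-11/68 + 126) - 2488 = 8557/68 - 2488 = -160627/68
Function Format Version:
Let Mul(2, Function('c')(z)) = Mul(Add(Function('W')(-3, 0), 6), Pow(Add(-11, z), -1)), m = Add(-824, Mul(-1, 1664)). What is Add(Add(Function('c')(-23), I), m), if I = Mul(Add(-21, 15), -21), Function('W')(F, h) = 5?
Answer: Rational(-160627, 68) ≈ -2362.2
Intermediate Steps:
m = -2488 (m = Add(-824, -1664) = -2488)
Function('c')(z) = Mul(Rational(11, 2), Pow(Add(-11, z), -1)) (Function('c')(z) = Mul(Rational(1, 2), Mul(Add(5, 6), Pow(Add(-11, z), -1))) = Mul(Rational(1, 2), Mul(11, Pow(Add(-11, z), -1))) = Mul(Rational(11, 2), Pow(Add(-11, z), -1)))
I = 126 (I = Mul(-6, -21) = 126)
Add(Add(Function('c')(-23), I), m) = Add(Add(Mul(Rational(11, 2), Pow(Add(-11, -23), -1)), 126), -2488) = Add(Add(Mul(Rational(11, 2), Pow(-34, -1)), 126), -2488) = Add(Add(Mul(Rational(11, 2), Rational(-1, 34)), 126), -2488) = Add(Add(Rational(-11, 68), 126), -2488) = Add(Rational(8557, 68), -2488) = Rational(-160627, 68)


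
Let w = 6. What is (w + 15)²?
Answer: 441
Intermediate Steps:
(w + 15)² = (6 + 15)² = 21² = 441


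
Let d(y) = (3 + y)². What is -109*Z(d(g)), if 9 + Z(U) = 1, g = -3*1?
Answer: 872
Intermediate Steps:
g = -3
Z(U) = -8 (Z(U) = -9 + 1 = -8)
-109*Z(d(g)) = -109*(-8) = 872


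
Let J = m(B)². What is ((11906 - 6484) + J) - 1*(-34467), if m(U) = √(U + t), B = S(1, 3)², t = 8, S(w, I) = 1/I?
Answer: 359074/9 ≈ 39897.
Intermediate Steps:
B = ⅑ (B = (1/3)² = (⅓)² = ⅑ ≈ 0.11111)
m(U) = √(8 + U) (m(U) = √(U + 8) = √(8 + U))
J = 73/9 (J = (√(8 + ⅑))² = (√(73/9))² = (√73/3)² = 73/9 ≈ 8.1111)
((11906 - 6484) + J) - 1*(-34467) = ((11906 - 6484) + 73/9) - 1*(-34467) = (5422 + 73/9) + 34467 = 48871/9 + 34467 = 359074/9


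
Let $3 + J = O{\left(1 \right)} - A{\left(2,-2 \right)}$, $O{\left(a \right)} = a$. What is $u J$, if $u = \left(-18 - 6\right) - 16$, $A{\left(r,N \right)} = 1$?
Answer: $120$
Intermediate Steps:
$u = -40$ ($u = -24 - 16 = -40$)
$J = -3$ ($J = -3 + \left(1 - 1\right) = -3 + 0 = -3$)
$u J = \left(-40\right) \left(-3\right) = 120$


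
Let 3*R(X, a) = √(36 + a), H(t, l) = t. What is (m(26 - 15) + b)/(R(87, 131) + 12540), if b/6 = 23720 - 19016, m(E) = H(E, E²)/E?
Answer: 3185473500/1415264233 - 84675*√167/1415264233 ≈ 2.2500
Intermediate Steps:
R(X, a) = √(36 + a)/3
m(E) = 1 (m(E) = E/E = 1)
b = 28224 (b = 6*(23720 - 19016) = 6*4704 = 28224)
(m(26 - 15) + b)/(R(87, 131) + 12540) = (1 + 28224)/(√(36 + 131)/3 + 12540) = 28225/(√167/3 + 12540) = 28225/(12540 + √167/3)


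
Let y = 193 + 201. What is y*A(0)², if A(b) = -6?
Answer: 14184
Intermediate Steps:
y = 394
y*A(0)² = 394*(-6)² = 394*36 = 14184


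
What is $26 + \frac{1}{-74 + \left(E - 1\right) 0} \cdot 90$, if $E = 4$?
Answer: $\frac{917}{37} \approx 24.784$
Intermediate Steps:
$26 + \frac{1}{-74 + \left(E - 1\right) 0} \cdot 90 = 26 + \frac{1}{-74 + \left(4 - 1\right) 0} \cdot 90 = 26 + \frac{1}{-74 + 3 \cdot 0} \cdot 90 = 26 + \frac{1}{-74 + 0} \cdot 90 = 26 + \frac{1}{-74} \cdot 90 = 26 - \frac{45}{37} = \frac{917}{37}$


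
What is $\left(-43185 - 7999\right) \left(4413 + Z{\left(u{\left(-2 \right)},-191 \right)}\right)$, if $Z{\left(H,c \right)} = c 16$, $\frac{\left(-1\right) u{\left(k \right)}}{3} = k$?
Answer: $-69456688$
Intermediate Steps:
$u{\left(k \right)} = - 3 k$
$Z{\left(H,c \right)} = 16 c$
$\left(-43185 - 7999\right) \left(4413 + Z{\left(u{\left(-2 \right)},-191 \right)}\right) = \left(-43185 - 7999\right) \left(4413 + 16 \left(-191\right)\right) = - 51184 \left(4413 - 3056\right) = \left(-51184\right) 1357 = -69456688$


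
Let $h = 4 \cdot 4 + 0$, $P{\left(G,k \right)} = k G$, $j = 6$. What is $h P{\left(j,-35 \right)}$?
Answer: $-3360$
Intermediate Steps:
$P{\left(G,k \right)} = G k$
$h = 16$ ($h = 16 + 0 = 16$)
$h P{\left(j,-35 \right)} = 16 \cdot 6 \left(-35\right) = 16 \left(-210\right) = -3360$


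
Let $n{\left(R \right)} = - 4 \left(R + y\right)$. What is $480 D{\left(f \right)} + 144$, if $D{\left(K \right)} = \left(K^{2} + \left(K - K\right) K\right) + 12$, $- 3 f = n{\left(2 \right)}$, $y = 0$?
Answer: $\frac{27952}{3} \approx 9317.3$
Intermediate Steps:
$n{\left(R \right)} = - 4 R$ ($n{\left(R \right)} = - 4 \left(R + 0\right) = - 4 R$)
$f = \frac{8}{3}$ ($f = - \frac{\left(-4\right) 2}{3} = \left(- \frac{1}{3}\right) \left(-8\right) = \frac{8}{3} \approx 2.6667$)
$D{\left(K \right)} = 12 + K^{2}$ ($D{\left(K \right)} = \left(K^{2} + 0 K\right) + 12 = \left(K^{2} + 0\right) + 12 = K^{2} + 12 = 12 + K^{2}$)
$480 D{\left(f \right)} + 144 = 480 \left(12 + \left(\frac{8}{3}\right)^{2}\right) + 144 = 480 \left(12 + \frac{64}{9}\right) + 144 = 480 \cdot \frac{172}{9} + 144 = \frac{27520}{3} + 144 = \frac{27952}{3}$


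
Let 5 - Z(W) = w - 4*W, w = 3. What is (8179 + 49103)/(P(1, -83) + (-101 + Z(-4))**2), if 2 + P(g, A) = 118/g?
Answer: 19094/4447 ≈ 4.2937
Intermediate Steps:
Z(W) = 2 + 4*W (Z(W) = 5 - (3 - 4*W) = 5 + (-3 + 4*W) = 2 + 4*W)
P(g, A) = -2 + 118/g
(8179 + 49103)/(P(1, -83) + (-101 + Z(-4))**2) = (8179 + 49103)/((-2 + 118/1) + (-101 + (2 + 4*(-4)))**2) = 57282/((-2 + 118*1) + (-101 + (2 - 16))**2) = 57282/((-2 + 118) + (-101 - 14)**2) = 57282/(116 + (-115)**2) = 57282/(116 + 13225) = 57282/13341 = 57282*(1/13341) = 19094/4447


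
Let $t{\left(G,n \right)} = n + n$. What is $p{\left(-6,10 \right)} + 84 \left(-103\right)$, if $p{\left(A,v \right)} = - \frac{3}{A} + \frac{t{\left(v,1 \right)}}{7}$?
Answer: $- \frac{121117}{14} \approx -8651.2$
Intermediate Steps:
$t{\left(G,n \right)} = 2 n$
$p{\left(A,v \right)} = \frac{2}{7} - \frac{3}{A}$ ($p{\left(A,v \right)} = - \frac{3}{A} + \frac{2 \cdot 1}{7} = - \frac{3}{A} + 2 \cdot \frac{1}{7} = - \frac{3}{A} + \frac{2}{7} = \frac{2}{7} - \frac{3}{A}$)
$p{\left(-6,10 \right)} + 84 \left(-103\right) = \left(\frac{2}{7} - \frac{3}{-6}\right) + 84 \left(-103\right) = \left(\frac{2}{7} - - \frac{1}{2}\right) - 8652 = \left(\frac{2}{7} + \frac{1}{2}\right) - 8652 = \frac{11}{14} - 8652 = - \frac{121117}{14}$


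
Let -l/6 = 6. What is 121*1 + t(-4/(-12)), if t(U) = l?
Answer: 85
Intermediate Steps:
l = -36 (l = -6*6 = -36)
t(U) = -36
121*1 + t(-4/(-12)) = 121*1 - 36 = 121 - 36 = 85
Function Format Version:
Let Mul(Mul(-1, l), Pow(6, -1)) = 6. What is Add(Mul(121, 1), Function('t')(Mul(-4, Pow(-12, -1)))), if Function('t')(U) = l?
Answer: 85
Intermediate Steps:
l = -36 (l = Mul(-6, 6) = -36)
Function('t')(U) = -36
Add(Mul(121, 1), Function('t')(Mul(-4, Pow(-12, -1)))) = Add(Mul(121, 1), -36) = Add(121, -36) = 85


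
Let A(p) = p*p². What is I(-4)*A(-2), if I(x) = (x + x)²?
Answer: -512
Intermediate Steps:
A(p) = p³
I(x) = 4*x² (I(x) = (2*x)² = 4*x²)
I(-4)*A(-2) = (4*(-4)²)*(-2)³ = (4*16)*(-8) = 64*(-8) = -512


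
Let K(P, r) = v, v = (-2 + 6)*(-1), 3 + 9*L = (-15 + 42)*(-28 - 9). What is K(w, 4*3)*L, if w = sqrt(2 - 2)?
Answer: 1336/3 ≈ 445.33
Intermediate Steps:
L = -334/3 (L = -1/3 + ((-15 + 42)*(-28 - 9))/9 = -1/3 + (27*(-37))/9 = -1/3 + (1/9)*(-999) = -1/3 - 111 = -334/3 ≈ -111.33)
w = 0 (w = sqrt(0) = 0)
v = -4 (v = 4*(-1) = -4)
K(P, r) = -4
K(w, 4*3)*L = -4*(-334/3) = 1336/3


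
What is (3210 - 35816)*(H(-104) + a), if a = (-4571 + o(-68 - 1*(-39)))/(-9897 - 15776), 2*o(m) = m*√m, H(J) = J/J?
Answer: -986135864/25673 - 472787*I*√29/25673 ≈ -38411.0 - 99.172*I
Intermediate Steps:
H(J) = 1
o(m) = m^(3/2)/2 (o(m) = (m*√m)/2 = m^(3/2)/2)
a = 4571/25673 + 29*I*√29/51346 (a = (-4571 + (-68 - 1*(-39))^(3/2)/2)/(-9897 - 15776) = (-4571 + (-68 + 39)^(3/2)/2)/(-25673) = (-4571 + (-29)^(3/2)/2)*(-1/25673) = (-4571 + (-29*I*√29)/2)*(-1/25673) = (-4571 - 29*I*√29/2)*(-1/25673) = 4571/25673 + 29*I*√29/51346 ≈ 0.17805 + 0.0030415*I)
(3210 - 35816)*(H(-104) + a) = (3210 - 35816)*(1 + (4571/25673 + 29*I*√29/51346)) = -32606*(30244/25673 + 29*I*√29/51346) = -986135864/25673 - 472787*I*√29/25673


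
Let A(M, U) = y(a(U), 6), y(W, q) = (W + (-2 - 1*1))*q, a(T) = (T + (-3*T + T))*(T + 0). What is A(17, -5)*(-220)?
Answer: 36960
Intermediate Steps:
a(T) = -T² (a(T) = (T - 2*T)*T = (-T)*T = -T²)
y(W, q) = q*(-3 + W) (y(W, q) = (W + (-2 - 1))*q = (W - 3)*q = (-3 + W)*q = q*(-3 + W))
A(M, U) = -18 - 6*U² (A(M, U) = 6*(-3 - U²) = -18 - 6*U²)
A(17, -5)*(-220) = (-18 - 6*(-5)²)*(-220) = (-18 - 6*25)*(-220) = (-18 - 150)*(-220) = -168*(-220) = 36960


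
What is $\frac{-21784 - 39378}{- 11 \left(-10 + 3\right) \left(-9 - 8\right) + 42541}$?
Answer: $- \frac{30581}{20616} \approx -1.4834$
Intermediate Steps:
$\frac{-21784 - 39378}{- 11 \left(-10 + 3\right) \left(-9 - 8\right) + 42541} = - \frac{61162}{\left(-11\right) \left(-7\right) \left(-9 - 8\right) + 42541} = - \frac{61162}{77 \left(-17\right) + 42541} = - \frac{61162}{-1309 + 42541} = - \frac{61162}{41232} = \left(-61162\right) \frac{1}{41232} = - \frac{30581}{20616}$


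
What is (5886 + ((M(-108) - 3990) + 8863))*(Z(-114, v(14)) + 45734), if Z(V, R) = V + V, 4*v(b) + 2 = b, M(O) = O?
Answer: 484684406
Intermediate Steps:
v(b) = -½ + b/4
Z(V, R) = 2*V
(5886 + ((M(-108) - 3990) + 8863))*(Z(-114, v(14)) + 45734) = (5886 + ((-108 - 3990) + 8863))*(2*(-114) + 45734) = (5886 + (-4098 + 8863))*(-228 + 45734) = (5886 + 4765)*45506 = 10651*45506 = 484684406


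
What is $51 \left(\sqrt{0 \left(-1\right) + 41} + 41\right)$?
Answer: $2091 + 51 \sqrt{41} \approx 2417.6$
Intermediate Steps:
$51 \left(\sqrt{0 \left(-1\right) + 41} + 41\right) = 51 \left(\sqrt{0 + 41} + 41\right) = 51 \left(\sqrt{41} + 41\right) = 51 \left(41 + \sqrt{41}\right) = 2091 + 51 \sqrt{41}$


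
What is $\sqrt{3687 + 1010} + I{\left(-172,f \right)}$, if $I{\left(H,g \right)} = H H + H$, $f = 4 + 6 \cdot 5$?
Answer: $29412 + \sqrt{4697} \approx 29481.0$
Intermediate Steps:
$f = 34$ ($f = 4 + 30 = 34$)
$I{\left(H,g \right)} = H + H^{2}$ ($I{\left(H,g \right)} = H^{2} + H = H + H^{2}$)
$\sqrt{3687 + 1010} + I{\left(-172,f \right)} = \sqrt{3687 + 1010} - 172 \left(1 - 172\right) = \sqrt{4697} - -29412 = \sqrt{4697} + 29412 = 29412 + \sqrt{4697}$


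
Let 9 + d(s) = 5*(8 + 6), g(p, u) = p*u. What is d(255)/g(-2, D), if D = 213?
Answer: -61/426 ≈ -0.14319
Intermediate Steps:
d(s) = 61 (d(s) = -9 + 5*(8 + 6) = -9 + 5*14 = -9 + 70 = 61)
d(255)/g(-2, D) = 61/((-2*213)) = 61/(-426) = 61*(-1/426) = -61/426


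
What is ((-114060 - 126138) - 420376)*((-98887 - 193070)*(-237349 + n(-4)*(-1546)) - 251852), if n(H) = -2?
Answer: -45178452024781678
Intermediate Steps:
((-114060 - 126138) - 420376)*((-98887 - 193070)*(-237349 + n(-4)*(-1546)) - 251852) = ((-114060 - 126138) - 420376)*((-98887 - 193070)*(-237349 - 2*(-1546)) - 251852) = (-240198 - 420376)*(-291957*(-237349 + 3092) - 251852) = -660574*(-291957*(-234257) - 251852) = -660574*(68392970949 - 251852) = -660574*68392719097 = -45178452024781678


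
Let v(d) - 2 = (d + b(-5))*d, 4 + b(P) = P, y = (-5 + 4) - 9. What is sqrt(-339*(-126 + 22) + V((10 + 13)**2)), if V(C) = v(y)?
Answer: 2*sqrt(8862) ≈ 188.28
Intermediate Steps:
y = -10 (y = -1 - 9 = -10)
b(P) = -4 + P
v(d) = 2 + d*(-9 + d) (v(d) = 2 + (d + (-4 - 5))*d = 2 + (d - 9)*d = 2 + (-9 + d)*d = 2 + d*(-9 + d))
V(C) = 192 (V(C) = 2 + (-10)**2 - 9*(-10) = 2 + 100 + 90 = 192)
sqrt(-339*(-126 + 22) + V((10 + 13)**2)) = sqrt(-339*(-126 + 22) + 192) = sqrt(-339*(-104) + 192) = sqrt(35256 + 192) = sqrt(35448) = 2*sqrt(8862)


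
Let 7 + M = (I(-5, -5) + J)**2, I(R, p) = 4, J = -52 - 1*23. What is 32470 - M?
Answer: 27436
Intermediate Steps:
J = -75 (J = -52 - 23 = -75)
M = 5034 (M = -7 + (4 - 75)**2 = -7 + (-71)**2 = -7 + 5041 = 5034)
32470 - M = 32470 - 1*5034 = 32470 - 5034 = 27436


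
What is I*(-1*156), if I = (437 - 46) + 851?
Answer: -193752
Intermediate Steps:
I = 1242 (I = 391 + 851 = 1242)
I*(-1*156) = 1242*(-1*156) = 1242*(-156) = -193752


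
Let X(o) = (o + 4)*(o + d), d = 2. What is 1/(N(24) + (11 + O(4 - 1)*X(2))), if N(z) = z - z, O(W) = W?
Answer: 1/83 ≈ 0.012048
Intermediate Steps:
X(o) = (2 + o)*(4 + o) (X(o) = (o + 4)*(o + 2) = (4 + o)*(2 + o) = (2 + o)*(4 + o))
N(z) = 0
1/(N(24) + (11 + O(4 - 1)*X(2))) = 1/(0 + (11 + (4 - 1)*(8 + 2² + 6*2))) = 1/(0 + (11 + 3*(8 + 4 + 12))) = 1/(0 + (11 + 3*24)) = 1/(0 + (11 + 72)) = 1/(0 + 83) = 1/83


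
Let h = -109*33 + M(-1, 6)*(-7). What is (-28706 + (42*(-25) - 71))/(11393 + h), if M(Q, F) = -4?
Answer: -29827/7824 ≈ -3.8122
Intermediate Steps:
h = -3569 (h = -109*33 - 4*(-7) = -3597 + 28 = -3569)
(-28706 + (42*(-25) - 71))/(11393 + h) = (-28706 + (42*(-25) - 71))/(11393 - 3569) = (-28706 + (-1050 - 71))/7824 = (-28706 - 1121)*(1/7824) = -29827*1/7824 = -29827/7824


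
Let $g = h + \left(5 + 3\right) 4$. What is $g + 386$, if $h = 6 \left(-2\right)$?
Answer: $406$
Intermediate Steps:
$h = -12$
$g = 20$ ($g = -12 + \left(5 + 3\right) 4 = -12 + 8 \cdot 4 = -12 + 32 = 20$)
$g + 386 = 20 + 386 = 406$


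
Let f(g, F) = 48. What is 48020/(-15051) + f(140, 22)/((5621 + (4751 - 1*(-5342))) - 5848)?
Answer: -236521436/74246583 ≈ -3.1856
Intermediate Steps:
48020/(-15051) + f(140, 22)/((5621 + (4751 - 1*(-5342))) - 5848) = 48020/(-15051) + 48/((5621 + (4751 - 1*(-5342))) - 5848) = 48020*(-1/15051) + 48/((5621 + (4751 + 5342)) - 5848) = -48020/15051 + 48/((5621 + 10093) - 5848) = -48020/15051 + 48/(15714 - 5848) = -48020/15051 + 48/9866 = -48020/15051 + 48*(1/9866) = -48020/15051 + 24/4933 = -236521436/74246583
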